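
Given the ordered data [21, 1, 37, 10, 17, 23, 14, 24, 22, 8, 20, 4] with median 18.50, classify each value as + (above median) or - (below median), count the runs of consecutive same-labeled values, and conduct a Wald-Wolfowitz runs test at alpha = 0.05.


Step 1: Compute median = 18.50; label A = above, B = below.
Labels in order: ABABBABAABAB  (n_A = 6, n_B = 6)
Step 2: Count runs R = 10.
Step 3: Under H0 (random ordering), E[R] = 2*n_A*n_B/(n_A+n_B) + 1 = 2*6*6/12 + 1 = 7.0000.
        Var[R] = 2*n_A*n_B*(2*n_A*n_B - n_A - n_B) / ((n_A+n_B)^2 * (n_A+n_B-1)) = 4320/1584 = 2.7273.
        SD[R] = 1.6514.
Step 4: Continuity-corrected z = (R - 0.5 - E[R]) / SD[R] = (10 - 0.5 - 7.0000) / 1.6514 = 1.5138.
Step 5: Two-sided p-value via normal approximation = 2*(1 - Phi(|z|)) = 0.130070.
Step 6: alpha = 0.05. fail to reject H0.

R = 10, z = 1.5138, p = 0.130070, fail to reject H0.


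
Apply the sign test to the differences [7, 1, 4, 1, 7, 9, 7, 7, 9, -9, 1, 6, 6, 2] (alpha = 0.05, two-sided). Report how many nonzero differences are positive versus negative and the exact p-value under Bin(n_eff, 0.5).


Step 1: Discard zero differences. Original n = 14; n_eff = number of nonzero differences = 14.
Nonzero differences (with sign): +7, +1, +4, +1, +7, +9, +7, +7, +9, -9, +1, +6, +6, +2
Step 2: Count signs: positive = 13, negative = 1.
Step 3: Under H0: P(positive) = 0.5, so the number of positives S ~ Bin(14, 0.5).
Step 4: Two-sided exact p-value = sum of Bin(14,0.5) probabilities at or below the observed probability = 0.001831.
Step 5: alpha = 0.05. reject H0.

n_eff = 14, pos = 13, neg = 1, p = 0.001831, reject H0.


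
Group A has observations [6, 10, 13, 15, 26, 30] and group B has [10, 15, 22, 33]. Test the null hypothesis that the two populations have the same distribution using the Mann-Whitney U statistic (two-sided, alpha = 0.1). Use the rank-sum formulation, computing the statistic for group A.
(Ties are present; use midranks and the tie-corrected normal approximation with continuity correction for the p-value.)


Step 1: Combine and sort all 10 observations; assign midranks.
sorted (value, group): (6,X), (10,X), (10,Y), (13,X), (15,X), (15,Y), (22,Y), (26,X), (30,X), (33,Y)
ranks: 6->1, 10->2.5, 10->2.5, 13->4, 15->5.5, 15->5.5, 22->7, 26->8, 30->9, 33->10
Step 2: Rank sum for X: R1 = 1 + 2.5 + 4 + 5.5 + 8 + 9 = 30.
Step 3: U_X = R1 - n1(n1+1)/2 = 30 - 6*7/2 = 30 - 21 = 9.
       U_Y = n1*n2 - U_X = 24 - 9 = 15.
Step 4: Ties are present, so use the tie-corrected normal approximation (with continuity correction) for the p-value.
Step 5: p-value = 0.591778; compare to alpha = 0.1. fail to reject H0.

U_X = 9, p = 0.591778, fail to reject H0 at alpha = 0.1.


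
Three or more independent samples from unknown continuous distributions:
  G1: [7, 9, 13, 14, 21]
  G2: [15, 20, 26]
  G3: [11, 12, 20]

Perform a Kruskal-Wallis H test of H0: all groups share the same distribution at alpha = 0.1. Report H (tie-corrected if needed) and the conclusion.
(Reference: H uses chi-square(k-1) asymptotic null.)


Step 1: Combine all N = 11 observations and assign midranks.
sorted (value, group, rank): (7,G1,1), (9,G1,2), (11,G3,3), (12,G3,4), (13,G1,5), (14,G1,6), (15,G2,7), (20,G2,8.5), (20,G3,8.5), (21,G1,10), (26,G2,11)
Step 2: Sum ranks within each group.
R_1 = 24 (n_1 = 5)
R_2 = 26.5 (n_2 = 3)
R_3 = 15.5 (n_3 = 3)
Step 3: H = 12/(N(N+1)) * sum(R_i^2/n_i) - 3(N+1)
     = 12/(11*12) * (24^2/5 + 26.5^2/3 + 15.5^2/3) - 3*12
     = 0.090909 * 429.367 - 36
     = 3.033333.
Step 4: Ties present; correction factor C = 1 - 6/(11^3 - 11) = 0.995455. Corrected H = 3.033333 / 0.995455 = 3.047184.
Step 5: Under H0, H ~ chi^2(2); p-value = 0.217928.
Step 6: alpha = 0.1. fail to reject H0.

H = 3.0472, df = 2, p = 0.217928, fail to reject H0.


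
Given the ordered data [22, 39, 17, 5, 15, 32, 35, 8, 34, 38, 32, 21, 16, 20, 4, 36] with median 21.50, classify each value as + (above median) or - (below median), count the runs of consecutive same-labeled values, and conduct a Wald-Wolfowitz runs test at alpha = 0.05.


Step 1: Compute median = 21.50; label A = above, B = below.
Labels in order: AABBBAABAAABBBBA  (n_A = 8, n_B = 8)
Step 2: Count runs R = 7.
Step 3: Under H0 (random ordering), E[R] = 2*n_A*n_B/(n_A+n_B) + 1 = 2*8*8/16 + 1 = 9.0000.
        Var[R] = 2*n_A*n_B*(2*n_A*n_B - n_A - n_B) / ((n_A+n_B)^2 * (n_A+n_B-1)) = 14336/3840 = 3.7333.
        SD[R] = 1.9322.
Step 4: Continuity-corrected z = (R + 0.5 - E[R]) / SD[R] = (7 + 0.5 - 9.0000) / 1.9322 = -0.7763.
Step 5: Two-sided p-value via normal approximation = 2*(1 - Phi(|z|)) = 0.437558.
Step 6: alpha = 0.05. fail to reject H0.

R = 7, z = -0.7763, p = 0.437558, fail to reject H0.


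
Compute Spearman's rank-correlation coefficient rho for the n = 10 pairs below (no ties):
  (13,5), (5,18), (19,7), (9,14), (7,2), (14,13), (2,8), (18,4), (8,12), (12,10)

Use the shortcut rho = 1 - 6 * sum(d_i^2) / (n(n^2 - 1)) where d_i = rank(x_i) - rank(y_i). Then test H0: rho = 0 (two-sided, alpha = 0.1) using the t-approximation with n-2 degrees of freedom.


Step 1: Rank x and y separately (midranks; no ties here).
rank(x): 13->7, 5->2, 19->10, 9->5, 7->3, 14->8, 2->1, 18->9, 8->4, 12->6
rank(y): 5->3, 18->10, 7->4, 14->9, 2->1, 13->8, 8->5, 4->2, 12->7, 10->6
Step 2: d_i = R_x(i) - R_y(i); compute d_i^2.
  (7-3)^2=16, (2-10)^2=64, (10-4)^2=36, (5-9)^2=16, (3-1)^2=4, (8-8)^2=0, (1-5)^2=16, (9-2)^2=49, (4-7)^2=9, (6-6)^2=0
sum(d^2) = 210.
Step 3: rho = 1 - 6*210 / (10*(10^2 - 1)) = 1 - 1260/990 = -0.272727.
Step 4: Under H0, t = rho * sqrt((n-2)/(1-rho^2)) = -0.8018 ~ t(8).
Step 5: Two-sided p-value from the t-distribution with 8 df = 0.445838.
Step 6: alpha = 0.1. fail to reject H0.

rho = -0.2727, p = 0.445838, fail to reject H0 at alpha = 0.1.


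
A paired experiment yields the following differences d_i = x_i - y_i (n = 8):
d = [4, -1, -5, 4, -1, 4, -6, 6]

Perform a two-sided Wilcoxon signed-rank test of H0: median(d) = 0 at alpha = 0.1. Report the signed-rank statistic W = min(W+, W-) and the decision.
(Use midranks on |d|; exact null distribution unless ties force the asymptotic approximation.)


Step 1: Drop any zero differences (none here) and take |d_i|.
|d| = [4, 1, 5, 4, 1, 4, 6, 6]
Step 2: Midrank |d_i| (ties get averaged ranks).
ranks: |4|->4, |1|->1.5, |5|->6, |4|->4, |1|->1.5, |4|->4, |6|->7.5, |6|->7.5
Step 3: Attach original signs; sum ranks with positive sign and with negative sign.
W+ = 4 + 4 + 4 + 7.5 = 19.5
W- = 1.5 + 6 + 1.5 + 7.5 = 16.5
(Check: W+ + W- = 36 should equal n(n+1)/2 = 36.)
Step 4: Test statistic W = min(W+, W-) = 16.5.
Step 5: Ties in |d|, so use the tie-corrected normal approximation.
        E[W] = n(n+1)/4 = 8*9/4 = 18.
        Tie groups: |d|=1 (t=2), |d|=4 (t=3), |d|=6 (t=2); sum(t^3 - t) = 36.
        Var[W] = n(n+1)(2n+1)/24 - sum(t^3-t)/48 = 1224/24 - 36/48 = 50.25.
        z = (W - E[W]) / sqrt(Var[W]) = (16.5 - 18) / 7.0887 = -0.2116.
        Two-sided p = 2*Phi(z) = 0.832416.
Step 6: alpha = 0.1. fail to reject H0.

W+ = 19.5, W- = 16.5, W = min = 16.5, p = 0.832416, fail to reject H0.


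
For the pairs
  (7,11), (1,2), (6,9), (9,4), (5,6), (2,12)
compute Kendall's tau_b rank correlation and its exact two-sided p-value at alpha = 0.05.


Step 1: Enumerate the 15 unordered pairs (i,j) with i<j and classify each by sign(x_j-x_i) * sign(y_j-y_i).
  (1,2):dx=-6,dy=-9->C; (1,3):dx=-1,dy=-2->C; (1,4):dx=+2,dy=-7->D; (1,5):dx=-2,dy=-5->C
  (1,6):dx=-5,dy=+1->D; (2,3):dx=+5,dy=+7->C; (2,4):dx=+8,dy=+2->C; (2,5):dx=+4,dy=+4->C
  (2,6):dx=+1,dy=+10->C; (3,4):dx=+3,dy=-5->D; (3,5):dx=-1,dy=-3->C; (3,6):dx=-4,dy=+3->D
  (4,5):dx=-4,dy=+2->D; (4,6):dx=-7,dy=+8->D; (5,6):dx=-3,dy=+6->D
Step 2: C = 8, D = 7, total pairs = 15.
Step 3: tau = (C - D)/(n(n-1)/2) = (8 - 7)/15 = 0.066667.
Step 4: Exact two-sided p-value (enumerate n! = 720 permutations of y under H0): p = 1.000000.
Step 5: alpha = 0.05. fail to reject H0.

tau_b = 0.0667 (C=8, D=7), p = 1.000000, fail to reject H0.


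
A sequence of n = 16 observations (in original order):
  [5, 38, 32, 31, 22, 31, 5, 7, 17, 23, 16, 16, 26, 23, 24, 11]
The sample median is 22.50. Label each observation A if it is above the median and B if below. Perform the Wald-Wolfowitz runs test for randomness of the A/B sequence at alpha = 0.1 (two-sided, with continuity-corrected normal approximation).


Step 1: Compute median = 22.50; label A = above, B = below.
Labels in order: BAAABABBBABBAAAB  (n_A = 8, n_B = 8)
Step 2: Count runs R = 9.
Step 3: Under H0 (random ordering), E[R] = 2*n_A*n_B/(n_A+n_B) + 1 = 2*8*8/16 + 1 = 9.0000.
        Var[R] = 2*n_A*n_B*(2*n_A*n_B - n_A - n_B) / ((n_A+n_B)^2 * (n_A+n_B-1)) = 14336/3840 = 3.7333.
        SD[R] = 1.9322.
Step 4: R = E[R], so z = 0 with no continuity correction.
Step 5: Two-sided p-value via normal approximation = 2*(1 - Phi(|z|)) = 1.000000.
Step 6: alpha = 0.1. fail to reject H0.

R = 9, z = 0.0000, p = 1.000000, fail to reject H0.


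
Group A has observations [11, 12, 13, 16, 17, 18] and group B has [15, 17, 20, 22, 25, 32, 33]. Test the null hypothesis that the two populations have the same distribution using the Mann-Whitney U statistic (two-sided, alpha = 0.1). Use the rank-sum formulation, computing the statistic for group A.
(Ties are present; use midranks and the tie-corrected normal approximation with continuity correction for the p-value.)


Step 1: Combine and sort all 13 observations; assign midranks.
sorted (value, group): (11,X), (12,X), (13,X), (15,Y), (16,X), (17,X), (17,Y), (18,X), (20,Y), (22,Y), (25,Y), (32,Y), (33,Y)
ranks: 11->1, 12->2, 13->3, 15->4, 16->5, 17->6.5, 17->6.5, 18->8, 20->9, 22->10, 25->11, 32->12, 33->13
Step 2: Rank sum for X: R1 = 1 + 2 + 3 + 5 + 6.5 + 8 = 25.5.
Step 3: U_X = R1 - n1(n1+1)/2 = 25.5 - 6*7/2 = 25.5 - 21 = 4.5.
       U_Y = n1*n2 - U_X = 42 - 4.5 = 37.5.
Step 4: Ties are present, so use the tie-corrected normal approximation (with continuity correction) for the p-value.
Step 5: p-value = 0.022087; compare to alpha = 0.1. reject H0.

U_X = 4.5, p = 0.022087, reject H0 at alpha = 0.1.


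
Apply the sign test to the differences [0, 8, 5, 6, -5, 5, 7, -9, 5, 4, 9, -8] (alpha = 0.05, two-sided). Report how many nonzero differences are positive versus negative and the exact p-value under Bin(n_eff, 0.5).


Step 1: Discard zero differences. Original n = 12; n_eff = number of nonzero differences = 11.
Nonzero differences (with sign): +8, +5, +6, -5, +5, +7, -9, +5, +4, +9, -8
Step 2: Count signs: positive = 8, negative = 3.
Step 3: Under H0: P(positive) = 0.5, so the number of positives S ~ Bin(11, 0.5).
Step 4: Two-sided exact p-value = sum of Bin(11,0.5) probabilities at or below the observed probability = 0.226562.
Step 5: alpha = 0.05. fail to reject H0.

n_eff = 11, pos = 8, neg = 3, p = 0.226562, fail to reject H0.


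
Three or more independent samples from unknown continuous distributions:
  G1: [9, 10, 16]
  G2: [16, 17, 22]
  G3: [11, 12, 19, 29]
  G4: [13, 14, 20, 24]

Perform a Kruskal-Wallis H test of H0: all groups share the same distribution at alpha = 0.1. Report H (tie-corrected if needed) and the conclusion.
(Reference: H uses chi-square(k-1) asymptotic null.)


Step 1: Combine all N = 14 observations and assign midranks.
sorted (value, group, rank): (9,G1,1), (10,G1,2), (11,G3,3), (12,G3,4), (13,G4,5), (14,G4,6), (16,G1,7.5), (16,G2,7.5), (17,G2,9), (19,G3,10), (20,G4,11), (22,G2,12), (24,G4,13), (29,G3,14)
Step 2: Sum ranks within each group.
R_1 = 10.5 (n_1 = 3)
R_2 = 28.5 (n_2 = 3)
R_3 = 31 (n_3 = 4)
R_4 = 35 (n_4 = 4)
Step 3: H = 12/(N(N+1)) * sum(R_i^2/n_i) - 3(N+1)
     = 12/(14*15) * (10.5^2/3 + 28.5^2/3 + 31^2/4 + 35^2/4) - 3*15
     = 0.057143 * 854 - 45
     = 3.800000.
Step 4: Ties present; correction factor C = 1 - 6/(14^3 - 14) = 0.997802. Corrected H = 3.800000 / 0.997802 = 3.808370.
Step 5: Under H0, H ~ chi^2(3); p-value = 0.282914.
Step 6: alpha = 0.1. fail to reject H0.

H = 3.8084, df = 3, p = 0.282914, fail to reject H0.


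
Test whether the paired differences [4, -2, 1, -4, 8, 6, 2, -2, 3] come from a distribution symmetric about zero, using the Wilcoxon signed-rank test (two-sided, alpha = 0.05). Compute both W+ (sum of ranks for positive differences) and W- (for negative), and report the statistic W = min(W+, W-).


Step 1: Drop any zero differences (none here) and take |d_i|.
|d| = [4, 2, 1, 4, 8, 6, 2, 2, 3]
Step 2: Midrank |d_i| (ties get averaged ranks).
ranks: |4|->6.5, |2|->3, |1|->1, |4|->6.5, |8|->9, |6|->8, |2|->3, |2|->3, |3|->5
Step 3: Attach original signs; sum ranks with positive sign and with negative sign.
W+ = 6.5 + 1 + 9 + 8 + 3 + 5 = 32.5
W- = 3 + 6.5 + 3 = 12.5
(Check: W+ + W- = 45 should equal n(n+1)/2 = 45.)
Step 4: Test statistic W = min(W+, W-) = 12.5.
Step 5: Ties in |d|, so use the tie-corrected normal approximation.
        E[W] = n(n+1)/4 = 9*10/4 = 22.5.
        Tie groups: |d|=2 (t=3), |d|=4 (t=2); sum(t^3 - t) = 30.
        Var[W] = n(n+1)(2n+1)/24 - sum(t^3-t)/48 = 1710/24 - 30/48 = 70.625.
        z = (W - E[W]) / sqrt(Var[W]) = (12.5 - 22.5) / 8.4039 = -1.1899.
        Two-sided p = 2*Phi(z) = 0.234075.
Step 6: alpha = 0.05. fail to reject H0.

W+ = 32.5, W- = 12.5, W = min = 12.5, p = 0.234075, fail to reject H0.


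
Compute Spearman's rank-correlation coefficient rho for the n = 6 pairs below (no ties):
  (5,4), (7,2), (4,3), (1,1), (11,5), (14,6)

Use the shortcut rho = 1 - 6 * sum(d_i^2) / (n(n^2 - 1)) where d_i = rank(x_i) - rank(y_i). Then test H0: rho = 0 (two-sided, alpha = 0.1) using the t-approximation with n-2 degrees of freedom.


Step 1: Rank x and y separately (midranks; no ties here).
rank(x): 5->3, 7->4, 4->2, 1->1, 11->5, 14->6
rank(y): 4->4, 2->2, 3->3, 1->1, 5->5, 6->6
Step 2: d_i = R_x(i) - R_y(i); compute d_i^2.
  (3-4)^2=1, (4-2)^2=4, (2-3)^2=1, (1-1)^2=0, (5-5)^2=0, (6-6)^2=0
sum(d^2) = 6.
Step 3: rho = 1 - 6*6 / (6*(6^2 - 1)) = 1 - 36/210 = 0.828571.
Step 4: Under H0, t = rho * sqrt((n-2)/(1-rho^2)) = 2.9598 ~ t(4).
Step 5: Two-sided p-value from the t-distribution with 4 df = 0.041563.
Step 6: alpha = 0.1. reject H0.

rho = 0.8286, p = 0.041563, reject H0 at alpha = 0.1.


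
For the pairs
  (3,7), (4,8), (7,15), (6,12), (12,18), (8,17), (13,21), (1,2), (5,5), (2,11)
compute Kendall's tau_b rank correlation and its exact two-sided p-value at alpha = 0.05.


Step 1: Enumerate the 45 unordered pairs (i,j) with i<j and classify each by sign(x_j-x_i) * sign(y_j-y_i).
  (1,2):dx=+1,dy=+1->C; (1,3):dx=+4,dy=+8->C; (1,4):dx=+3,dy=+5->C; (1,5):dx=+9,dy=+11->C
  (1,6):dx=+5,dy=+10->C; (1,7):dx=+10,dy=+14->C; (1,8):dx=-2,dy=-5->C; (1,9):dx=+2,dy=-2->D
  (1,10):dx=-1,dy=+4->D; (2,3):dx=+3,dy=+7->C; (2,4):dx=+2,dy=+4->C; (2,5):dx=+8,dy=+10->C
  (2,6):dx=+4,dy=+9->C; (2,7):dx=+9,dy=+13->C; (2,8):dx=-3,dy=-6->C; (2,9):dx=+1,dy=-3->D
  (2,10):dx=-2,dy=+3->D; (3,4):dx=-1,dy=-3->C; (3,5):dx=+5,dy=+3->C; (3,6):dx=+1,dy=+2->C
  (3,7):dx=+6,dy=+6->C; (3,8):dx=-6,dy=-13->C; (3,9):dx=-2,dy=-10->C; (3,10):dx=-5,dy=-4->C
  (4,5):dx=+6,dy=+6->C; (4,6):dx=+2,dy=+5->C; (4,7):dx=+7,dy=+9->C; (4,8):dx=-5,dy=-10->C
  (4,9):dx=-1,dy=-7->C; (4,10):dx=-4,dy=-1->C; (5,6):dx=-4,dy=-1->C; (5,7):dx=+1,dy=+3->C
  (5,8):dx=-11,dy=-16->C; (5,9):dx=-7,dy=-13->C; (5,10):dx=-10,dy=-7->C; (6,7):dx=+5,dy=+4->C
  (6,8):dx=-7,dy=-15->C; (6,9):dx=-3,dy=-12->C; (6,10):dx=-6,dy=-6->C; (7,8):dx=-12,dy=-19->C
  (7,9):dx=-8,dy=-16->C; (7,10):dx=-11,dy=-10->C; (8,9):dx=+4,dy=+3->C; (8,10):dx=+1,dy=+9->C
  (9,10):dx=-3,dy=+6->D
Step 2: C = 40, D = 5, total pairs = 45.
Step 3: tau = (C - D)/(n(n-1)/2) = (40 - 5)/45 = 0.777778.
Step 4: Exact two-sided p-value (enumerate n! = 3628800 permutations of y under H0): p = 0.000946.
Step 5: alpha = 0.05. reject H0.

tau_b = 0.7778 (C=40, D=5), p = 0.000946, reject H0.


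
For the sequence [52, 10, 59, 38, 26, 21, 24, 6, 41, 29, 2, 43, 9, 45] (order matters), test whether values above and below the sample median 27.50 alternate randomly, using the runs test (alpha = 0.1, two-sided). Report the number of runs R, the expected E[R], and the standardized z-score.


Step 1: Compute median = 27.50; label A = above, B = below.
Labels in order: ABAABBBBAABABA  (n_A = 7, n_B = 7)
Step 2: Count runs R = 9.
Step 3: Under H0 (random ordering), E[R] = 2*n_A*n_B/(n_A+n_B) + 1 = 2*7*7/14 + 1 = 8.0000.
        Var[R] = 2*n_A*n_B*(2*n_A*n_B - n_A - n_B) / ((n_A+n_B)^2 * (n_A+n_B-1)) = 8232/2548 = 3.2308.
        SD[R] = 1.7974.
Step 4: Continuity-corrected z = (R - 0.5 - E[R]) / SD[R] = (9 - 0.5 - 8.0000) / 1.7974 = 0.2782.
Step 5: Two-sided p-value via normal approximation = 2*(1 - Phi(|z|)) = 0.780879.
Step 6: alpha = 0.1. fail to reject H0.

R = 9, z = 0.2782, p = 0.780879, fail to reject H0.


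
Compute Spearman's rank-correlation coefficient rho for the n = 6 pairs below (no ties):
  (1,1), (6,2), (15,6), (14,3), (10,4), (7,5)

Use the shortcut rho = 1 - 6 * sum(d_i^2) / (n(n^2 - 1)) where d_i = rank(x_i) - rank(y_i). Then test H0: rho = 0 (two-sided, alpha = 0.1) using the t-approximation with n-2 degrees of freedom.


Step 1: Rank x and y separately (midranks; no ties here).
rank(x): 1->1, 6->2, 15->6, 14->5, 10->4, 7->3
rank(y): 1->1, 2->2, 6->6, 3->3, 4->4, 5->5
Step 2: d_i = R_x(i) - R_y(i); compute d_i^2.
  (1-1)^2=0, (2-2)^2=0, (6-6)^2=0, (5-3)^2=4, (4-4)^2=0, (3-5)^2=4
sum(d^2) = 8.
Step 3: rho = 1 - 6*8 / (6*(6^2 - 1)) = 1 - 48/210 = 0.771429.
Step 4: Under H0, t = rho * sqrt((n-2)/(1-rho^2)) = 2.4247 ~ t(4).
Step 5: Two-sided p-value from the t-distribution with 4 df = 0.072397.
Step 6: alpha = 0.1. reject H0.

rho = 0.7714, p = 0.072397, reject H0 at alpha = 0.1.


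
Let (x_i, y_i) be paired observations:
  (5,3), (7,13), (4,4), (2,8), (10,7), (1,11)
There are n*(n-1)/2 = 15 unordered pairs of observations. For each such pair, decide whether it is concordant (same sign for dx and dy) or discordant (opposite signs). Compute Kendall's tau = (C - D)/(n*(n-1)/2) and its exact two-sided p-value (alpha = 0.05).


Step 1: Enumerate the 15 unordered pairs (i,j) with i<j and classify each by sign(x_j-x_i) * sign(y_j-y_i).
  (1,2):dx=+2,dy=+10->C; (1,3):dx=-1,dy=+1->D; (1,4):dx=-3,dy=+5->D; (1,5):dx=+5,dy=+4->C
  (1,6):dx=-4,dy=+8->D; (2,3):dx=-3,dy=-9->C; (2,4):dx=-5,dy=-5->C; (2,5):dx=+3,dy=-6->D
  (2,6):dx=-6,dy=-2->C; (3,4):dx=-2,dy=+4->D; (3,5):dx=+6,dy=+3->C; (3,6):dx=-3,dy=+7->D
  (4,5):dx=+8,dy=-1->D; (4,6):dx=-1,dy=+3->D; (5,6):dx=-9,dy=+4->D
Step 2: C = 6, D = 9, total pairs = 15.
Step 3: tau = (C - D)/(n(n-1)/2) = (6 - 9)/15 = -0.200000.
Step 4: Exact two-sided p-value (enumerate n! = 720 permutations of y under H0): p = 0.719444.
Step 5: alpha = 0.05. fail to reject H0.

tau_b = -0.2000 (C=6, D=9), p = 0.719444, fail to reject H0.


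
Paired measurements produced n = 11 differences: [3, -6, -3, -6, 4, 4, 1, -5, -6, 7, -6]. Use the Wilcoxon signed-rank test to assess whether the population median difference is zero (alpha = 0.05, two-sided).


Step 1: Drop any zero differences (none here) and take |d_i|.
|d| = [3, 6, 3, 6, 4, 4, 1, 5, 6, 7, 6]
Step 2: Midrank |d_i| (ties get averaged ranks).
ranks: |3|->2.5, |6|->8.5, |3|->2.5, |6|->8.5, |4|->4.5, |4|->4.5, |1|->1, |5|->6, |6|->8.5, |7|->11, |6|->8.5
Step 3: Attach original signs; sum ranks with positive sign and with negative sign.
W+ = 2.5 + 4.5 + 4.5 + 1 + 11 = 23.5
W- = 8.5 + 2.5 + 8.5 + 6 + 8.5 + 8.5 = 42.5
(Check: W+ + W- = 66 should equal n(n+1)/2 = 66.)
Step 4: Test statistic W = min(W+, W-) = 23.5.
Step 5: Ties in |d|, so use the tie-corrected normal approximation.
        E[W] = n(n+1)/4 = 11*12/4 = 33.
        Tie groups: |d|=3 (t=2), |d|=4 (t=2), |d|=6 (t=4); sum(t^3 - t) = 72.
        Var[W] = n(n+1)(2n+1)/24 - sum(t^3-t)/48 = 3036/24 - 72/48 = 125.
        z = (W - E[W]) / sqrt(Var[W]) = (23.5 - 33) / 11.1803 = -0.8497.
        Two-sided p = 2*Phi(z) = 0.395489.
Step 6: alpha = 0.05. fail to reject H0.

W+ = 23.5, W- = 42.5, W = min = 23.5, p = 0.395489, fail to reject H0.


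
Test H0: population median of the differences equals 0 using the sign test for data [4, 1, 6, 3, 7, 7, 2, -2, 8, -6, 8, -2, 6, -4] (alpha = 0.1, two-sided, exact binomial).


Step 1: Discard zero differences. Original n = 14; n_eff = number of nonzero differences = 14.
Nonzero differences (with sign): +4, +1, +6, +3, +7, +7, +2, -2, +8, -6, +8, -2, +6, -4
Step 2: Count signs: positive = 10, negative = 4.
Step 3: Under H0: P(positive) = 0.5, so the number of positives S ~ Bin(14, 0.5).
Step 4: Two-sided exact p-value = sum of Bin(14,0.5) probabilities at or below the observed probability = 0.179565.
Step 5: alpha = 0.1. fail to reject H0.

n_eff = 14, pos = 10, neg = 4, p = 0.179565, fail to reject H0.


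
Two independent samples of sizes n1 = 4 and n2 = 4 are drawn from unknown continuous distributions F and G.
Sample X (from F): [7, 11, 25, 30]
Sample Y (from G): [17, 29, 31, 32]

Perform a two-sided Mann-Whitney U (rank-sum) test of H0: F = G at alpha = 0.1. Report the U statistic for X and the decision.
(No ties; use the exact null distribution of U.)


Step 1: Combine and sort all 8 observations; assign midranks.
sorted (value, group): (7,X), (11,X), (17,Y), (25,X), (29,Y), (30,X), (31,Y), (32,Y)
ranks: 7->1, 11->2, 17->3, 25->4, 29->5, 30->6, 31->7, 32->8
Step 2: Rank sum for X: R1 = 1 + 2 + 4 + 6 = 13.
Step 3: U_X = R1 - n1(n1+1)/2 = 13 - 4*5/2 = 13 - 10 = 3.
       U_Y = n1*n2 - U_X = 16 - 3 = 13.
Step 4: No ties, so the exact null distribution of U (based on enumerating the C(8,4) = 70 equally likely rank assignments) gives the two-sided p-value.
Step 5: p-value = 0.200000; compare to alpha = 0.1. fail to reject H0.

U_X = 3, p = 0.200000, fail to reject H0 at alpha = 0.1.


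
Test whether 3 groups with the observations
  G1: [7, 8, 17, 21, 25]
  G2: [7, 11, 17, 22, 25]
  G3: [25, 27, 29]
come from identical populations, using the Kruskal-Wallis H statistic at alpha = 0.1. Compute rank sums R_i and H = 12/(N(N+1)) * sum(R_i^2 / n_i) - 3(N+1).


Step 1: Combine all N = 13 observations and assign midranks.
sorted (value, group, rank): (7,G1,1.5), (7,G2,1.5), (8,G1,3), (11,G2,4), (17,G1,5.5), (17,G2,5.5), (21,G1,7), (22,G2,8), (25,G1,10), (25,G2,10), (25,G3,10), (27,G3,12), (29,G3,13)
Step 2: Sum ranks within each group.
R_1 = 27 (n_1 = 5)
R_2 = 29 (n_2 = 5)
R_3 = 35 (n_3 = 3)
Step 3: H = 12/(N(N+1)) * sum(R_i^2/n_i) - 3(N+1)
     = 12/(13*14) * (27^2/5 + 29^2/5 + 35^2/3) - 3*14
     = 0.065934 * 722.333 - 42
     = 5.626374.
Step 4: Ties present; correction factor C = 1 - 36/(13^3 - 13) = 0.983516. Corrected H = 5.626374 / 0.983516 = 5.720670.
Step 5: Under H0, H ~ chi^2(2); p-value = 0.057250.
Step 6: alpha = 0.1. reject H0.

H = 5.7207, df = 2, p = 0.057250, reject H0.


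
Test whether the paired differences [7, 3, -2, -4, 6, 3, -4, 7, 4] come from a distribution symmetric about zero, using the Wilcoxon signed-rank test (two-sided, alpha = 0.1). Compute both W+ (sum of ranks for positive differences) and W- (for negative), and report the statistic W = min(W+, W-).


Step 1: Drop any zero differences (none here) and take |d_i|.
|d| = [7, 3, 2, 4, 6, 3, 4, 7, 4]
Step 2: Midrank |d_i| (ties get averaged ranks).
ranks: |7|->8.5, |3|->2.5, |2|->1, |4|->5, |6|->7, |3|->2.5, |4|->5, |7|->8.5, |4|->5
Step 3: Attach original signs; sum ranks with positive sign and with negative sign.
W+ = 8.5 + 2.5 + 7 + 2.5 + 8.5 + 5 = 34
W- = 1 + 5 + 5 = 11
(Check: W+ + W- = 45 should equal n(n+1)/2 = 45.)
Step 4: Test statistic W = min(W+, W-) = 11.
Step 5: Ties in |d|, so use the tie-corrected normal approximation.
        E[W] = n(n+1)/4 = 9*10/4 = 22.5.
        Tie groups: |d|=3 (t=2), |d|=4 (t=3), |d|=7 (t=2); sum(t^3 - t) = 36.
        Var[W] = n(n+1)(2n+1)/24 - sum(t^3-t)/48 = 1710/24 - 36/48 = 70.5.
        z = (W - E[W]) / sqrt(Var[W]) = (11 - 22.5) / 8.3964 = -1.3696.
        Two-sided p = 2*Phi(z) = 0.170802.
Step 6: alpha = 0.1. fail to reject H0.

W+ = 34, W- = 11, W = min = 11, p = 0.170802, fail to reject H0.


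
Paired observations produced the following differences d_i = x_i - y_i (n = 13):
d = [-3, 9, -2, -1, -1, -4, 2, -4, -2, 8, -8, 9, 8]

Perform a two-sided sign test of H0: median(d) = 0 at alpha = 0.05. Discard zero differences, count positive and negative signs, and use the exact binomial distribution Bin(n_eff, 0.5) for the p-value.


Step 1: Discard zero differences. Original n = 13; n_eff = number of nonzero differences = 13.
Nonzero differences (with sign): -3, +9, -2, -1, -1, -4, +2, -4, -2, +8, -8, +9, +8
Step 2: Count signs: positive = 5, negative = 8.
Step 3: Under H0: P(positive) = 0.5, so the number of positives S ~ Bin(13, 0.5).
Step 4: Two-sided exact p-value = sum of Bin(13,0.5) probabilities at or below the observed probability = 0.581055.
Step 5: alpha = 0.05. fail to reject H0.

n_eff = 13, pos = 5, neg = 8, p = 0.581055, fail to reject H0.


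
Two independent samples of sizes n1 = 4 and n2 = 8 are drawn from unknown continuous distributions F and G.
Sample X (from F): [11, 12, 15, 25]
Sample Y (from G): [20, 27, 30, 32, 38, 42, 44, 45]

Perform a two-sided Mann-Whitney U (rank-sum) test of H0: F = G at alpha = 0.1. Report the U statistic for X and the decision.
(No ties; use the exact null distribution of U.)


Step 1: Combine and sort all 12 observations; assign midranks.
sorted (value, group): (11,X), (12,X), (15,X), (20,Y), (25,X), (27,Y), (30,Y), (32,Y), (38,Y), (42,Y), (44,Y), (45,Y)
ranks: 11->1, 12->2, 15->3, 20->4, 25->5, 27->6, 30->7, 32->8, 38->9, 42->10, 44->11, 45->12
Step 2: Rank sum for X: R1 = 1 + 2 + 3 + 5 = 11.
Step 3: U_X = R1 - n1(n1+1)/2 = 11 - 4*5/2 = 11 - 10 = 1.
       U_Y = n1*n2 - U_X = 32 - 1 = 31.
Step 4: No ties, so the exact null distribution of U (based on enumerating the C(12,4) = 495 equally likely rank assignments) gives the two-sided p-value.
Step 5: p-value = 0.008081; compare to alpha = 0.1. reject H0.

U_X = 1, p = 0.008081, reject H0 at alpha = 0.1.


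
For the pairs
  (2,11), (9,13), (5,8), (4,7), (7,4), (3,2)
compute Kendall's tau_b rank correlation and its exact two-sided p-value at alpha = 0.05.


Step 1: Enumerate the 15 unordered pairs (i,j) with i<j and classify each by sign(x_j-x_i) * sign(y_j-y_i).
  (1,2):dx=+7,dy=+2->C; (1,3):dx=+3,dy=-3->D; (1,4):dx=+2,dy=-4->D; (1,5):dx=+5,dy=-7->D
  (1,6):dx=+1,dy=-9->D; (2,3):dx=-4,dy=-5->C; (2,4):dx=-5,dy=-6->C; (2,5):dx=-2,dy=-9->C
  (2,6):dx=-6,dy=-11->C; (3,4):dx=-1,dy=-1->C; (3,5):dx=+2,dy=-4->D; (3,6):dx=-2,dy=-6->C
  (4,5):dx=+3,dy=-3->D; (4,6):dx=-1,dy=-5->C; (5,6):dx=-4,dy=-2->C
Step 2: C = 9, D = 6, total pairs = 15.
Step 3: tau = (C - D)/(n(n-1)/2) = (9 - 6)/15 = 0.200000.
Step 4: Exact two-sided p-value (enumerate n! = 720 permutations of y under H0): p = 0.719444.
Step 5: alpha = 0.05. fail to reject H0.

tau_b = 0.2000 (C=9, D=6), p = 0.719444, fail to reject H0.


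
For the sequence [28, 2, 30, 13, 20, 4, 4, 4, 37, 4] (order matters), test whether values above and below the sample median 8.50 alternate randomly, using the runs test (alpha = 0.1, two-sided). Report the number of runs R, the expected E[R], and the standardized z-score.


Step 1: Compute median = 8.50; label A = above, B = below.
Labels in order: ABAAABBBAB  (n_A = 5, n_B = 5)
Step 2: Count runs R = 6.
Step 3: Under H0 (random ordering), E[R] = 2*n_A*n_B/(n_A+n_B) + 1 = 2*5*5/10 + 1 = 6.0000.
        Var[R] = 2*n_A*n_B*(2*n_A*n_B - n_A - n_B) / ((n_A+n_B)^2 * (n_A+n_B-1)) = 2000/900 = 2.2222.
        SD[R] = 1.4907.
Step 4: R = E[R], so z = 0 with no continuity correction.
Step 5: Two-sided p-value via normal approximation = 2*(1 - Phi(|z|)) = 1.000000.
Step 6: alpha = 0.1. fail to reject H0.

R = 6, z = 0.0000, p = 1.000000, fail to reject H0.


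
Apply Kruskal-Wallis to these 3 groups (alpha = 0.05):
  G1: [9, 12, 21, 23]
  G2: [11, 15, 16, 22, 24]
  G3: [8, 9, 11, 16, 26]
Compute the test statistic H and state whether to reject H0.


Step 1: Combine all N = 14 observations and assign midranks.
sorted (value, group, rank): (8,G3,1), (9,G1,2.5), (9,G3,2.5), (11,G2,4.5), (11,G3,4.5), (12,G1,6), (15,G2,7), (16,G2,8.5), (16,G3,8.5), (21,G1,10), (22,G2,11), (23,G1,12), (24,G2,13), (26,G3,14)
Step 2: Sum ranks within each group.
R_1 = 30.5 (n_1 = 4)
R_2 = 44 (n_2 = 5)
R_3 = 30.5 (n_3 = 5)
Step 3: H = 12/(N(N+1)) * sum(R_i^2/n_i) - 3(N+1)
     = 12/(14*15) * (30.5^2/4 + 44^2/5 + 30.5^2/5) - 3*15
     = 0.057143 * 805.812 - 45
     = 1.046429.
Step 4: Ties present; correction factor C = 1 - 18/(14^3 - 14) = 0.993407. Corrected H = 1.046429 / 0.993407 = 1.053374.
Step 5: Under H0, H ~ chi^2(2); p-value = 0.590558.
Step 6: alpha = 0.05. fail to reject H0.

H = 1.0534, df = 2, p = 0.590558, fail to reject H0.


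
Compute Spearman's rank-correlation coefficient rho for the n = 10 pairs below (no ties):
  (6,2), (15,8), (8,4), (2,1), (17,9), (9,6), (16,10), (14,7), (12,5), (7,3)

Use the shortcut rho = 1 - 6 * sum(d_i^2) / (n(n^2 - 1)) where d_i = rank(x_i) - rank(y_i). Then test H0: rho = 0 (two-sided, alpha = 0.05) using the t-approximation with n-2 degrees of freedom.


Step 1: Rank x and y separately (midranks; no ties here).
rank(x): 6->2, 15->8, 8->4, 2->1, 17->10, 9->5, 16->9, 14->7, 12->6, 7->3
rank(y): 2->2, 8->8, 4->4, 1->1, 9->9, 6->6, 10->10, 7->7, 5->5, 3->3
Step 2: d_i = R_x(i) - R_y(i); compute d_i^2.
  (2-2)^2=0, (8-8)^2=0, (4-4)^2=0, (1-1)^2=0, (10-9)^2=1, (5-6)^2=1, (9-10)^2=1, (7-7)^2=0, (6-5)^2=1, (3-3)^2=0
sum(d^2) = 4.
Step 3: rho = 1 - 6*4 / (10*(10^2 - 1)) = 1 - 24/990 = 0.975758.
Step 4: Under H0, t = rho * sqrt((n-2)/(1-rho^2)) = 12.6105 ~ t(8).
Step 5: Two-sided p-value from the t-distribution with 8 df = 0.000001.
Step 6: alpha = 0.05. reject H0.

rho = 0.9758, p = 0.000001, reject H0 at alpha = 0.05.


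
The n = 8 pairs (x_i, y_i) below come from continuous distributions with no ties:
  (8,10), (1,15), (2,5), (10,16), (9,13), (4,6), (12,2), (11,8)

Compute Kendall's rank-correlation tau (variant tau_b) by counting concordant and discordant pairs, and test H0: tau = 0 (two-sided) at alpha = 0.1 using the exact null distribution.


Step 1: Enumerate the 28 unordered pairs (i,j) with i<j and classify each by sign(x_j-x_i) * sign(y_j-y_i).
  (1,2):dx=-7,dy=+5->D; (1,3):dx=-6,dy=-5->C; (1,4):dx=+2,dy=+6->C; (1,5):dx=+1,dy=+3->C
  (1,6):dx=-4,dy=-4->C; (1,7):dx=+4,dy=-8->D; (1,8):dx=+3,dy=-2->D; (2,3):dx=+1,dy=-10->D
  (2,4):dx=+9,dy=+1->C; (2,5):dx=+8,dy=-2->D; (2,6):dx=+3,dy=-9->D; (2,7):dx=+11,dy=-13->D
  (2,8):dx=+10,dy=-7->D; (3,4):dx=+8,dy=+11->C; (3,5):dx=+7,dy=+8->C; (3,6):dx=+2,dy=+1->C
  (3,7):dx=+10,dy=-3->D; (3,8):dx=+9,dy=+3->C; (4,5):dx=-1,dy=-3->C; (4,6):dx=-6,dy=-10->C
  (4,7):dx=+2,dy=-14->D; (4,8):dx=+1,dy=-8->D; (5,6):dx=-5,dy=-7->C; (5,7):dx=+3,dy=-11->D
  (5,8):dx=+2,dy=-5->D; (6,7):dx=+8,dy=-4->D; (6,8):dx=+7,dy=+2->C; (7,8):dx=-1,dy=+6->D
Step 2: C = 13, D = 15, total pairs = 28.
Step 3: tau = (C - D)/(n(n-1)/2) = (13 - 15)/28 = -0.071429.
Step 4: Exact two-sided p-value (enumerate n! = 40320 permutations of y under H0): p = 0.904861.
Step 5: alpha = 0.1. fail to reject H0.

tau_b = -0.0714 (C=13, D=15), p = 0.904861, fail to reject H0.


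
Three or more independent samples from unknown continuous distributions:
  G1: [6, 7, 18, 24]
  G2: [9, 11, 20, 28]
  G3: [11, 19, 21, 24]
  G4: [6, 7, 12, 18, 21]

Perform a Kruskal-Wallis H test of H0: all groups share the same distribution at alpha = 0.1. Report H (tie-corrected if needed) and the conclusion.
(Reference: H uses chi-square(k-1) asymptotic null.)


Step 1: Combine all N = 17 observations and assign midranks.
sorted (value, group, rank): (6,G1,1.5), (6,G4,1.5), (7,G1,3.5), (7,G4,3.5), (9,G2,5), (11,G2,6.5), (11,G3,6.5), (12,G4,8), (18,G1,9.5), (18,G4,9.5), (19,G3,11), (20,G2,12), (21,G3,13.5), (21,G4,13.5), (24,G1,15.5), (24,G3,15.5), (28,G2,17)
Step 2: Sum ranks within each group.
R_1 = 30 (n_1 = 4)
R_2 = 40.5 (n_2 = 4)
R_3 = 46.5 (n_3 = 4)
R_4 = 36 (n_4 = 5)
Step 3: H = 12/(N(N+1)) * sum(R_i^2/n_i) - 3(N+1)
     = 12/(17*18) * (30^2/4 + 40.5^2/4 + 46.5^2/4 + 36^2/5) - 3*18
     = 0.039216 * 1434.83 - 54
     = 2.267647.
Step 4: Ties present; correction factor C = 1 - 36/(17^3 - 17) = 0.992647. Corrected H = 2.267647 / 0.992647 = 2.284444.
Step 5: Under H0, H ~ chi^2(3); p-value = 0.515507.
Step 6: alpha = 0.1. fail to reject H0.

H = 2.2844, df = 3, p = 0.515507, fail to reject H0.


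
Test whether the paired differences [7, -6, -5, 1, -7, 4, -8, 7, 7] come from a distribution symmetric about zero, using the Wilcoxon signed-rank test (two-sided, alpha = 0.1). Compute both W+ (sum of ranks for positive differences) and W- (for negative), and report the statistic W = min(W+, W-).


Step 1: Drop any zero differences (none here) and take |d_i|.
|d| = [7, 6, 5, 1, 7, 4, 8, 7, 7]
Step 2: Midrank |d_i| (ties get averaged ranks).
ranks: |7|->6.5, |6|->4, |5|->3, |1|->1, |7|->6.5, |4|->2, |8|->9, |7|->6.5, |7|->6.5
Step 3: Attach original signs; sum ranks with positive sign and with negative sign.
W+ = 6.5 + 1 + 2 + 6.5 + 6.5 = 22.5
W- = 4 + 3 + 6.5 + 9 = 22.5
(Check: W+ + W- = 45 should equal n(n+1)/2 = 45.)
Step 4: Test statistic W = min(W+, W-) = 22.5.
Step 5: Ties in |d|, so use the tie-corrected normal approximation.
        E[W] = n(n+1)/4 = 9*10/4 = 22.5.
        Tie groups: |d|=7 (t=4); sum(t^3 - t) = 60.
        Var[W] = n(n+1)(2n+1)/24 - sum(t^3-t)/48 = 1710/24 - 60/48 = 70.
        z = (W - E[W]) / sqrt(Var[W]) = (22.5 - 22.5) / 8.3666 = 0.0000.
        Two-sided p = 2*Phi(z) = 1.000000.
Step 6: alpha = 0.1. fail to reject H0.

W+ = 22.5, W- = 22.5, W = min = 22.5, p = 1.000000, fail to reject H0.


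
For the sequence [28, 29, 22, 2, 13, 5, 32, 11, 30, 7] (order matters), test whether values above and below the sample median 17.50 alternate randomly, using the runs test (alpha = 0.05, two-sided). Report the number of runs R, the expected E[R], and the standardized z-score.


Step 1: Compute median = 17.50; label A = above, B = below.
Labels in order: AAABBBABAB  (n_A = 5, n_B = 5)
Step 2: Count runs R = 6.
Step 3: Under H0 (random ordering), E[R] = 2*n_A*n_B/(n_A+n_B) + 1 = 2*5*5/10 + 1 = 6.0000.
        Var[R] = 2*n_A*n_B*(2*n_A*n_B - n_A - n_B) / ((n_A+n_B)^2 * (n_A+n_B-1)) = 2000/900 = 2.2222.
        SD[R] = 1.4907.
Step 4: R = E[R], so z = 0 with no continuity correction.
Step 5: Two-sided p-value via normal approximation = 2*(1 - Phi(|z|)) = 1.000000.
Step 6: alpha = 0.05. fail to reject H0.

R = 6, z = 0.0000, p = 1.000000, fail to reject H0.


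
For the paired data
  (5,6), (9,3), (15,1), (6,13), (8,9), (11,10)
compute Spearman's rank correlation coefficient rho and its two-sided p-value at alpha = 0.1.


Step 1: Rank x and y separately (midranks; no ties here).
rank(x): 5->1, 9->4, 15->6, 6->2, 8->3, 11->5
rank(y): 6->3, 3->2, 1->1, 13->6, 9->4, 10->5
Step 2: d_i = R_x(i) - R_y(i); compute d_i^2.
  (1-3)^2=4, (4-2)^2=4, (6-1)^2=25, (2-6)^2=16, (3-4)^2=1, (5-5)^2=0
sum(d^2) = 50.
Step 3: rho = 1 - 6*50 / (6*(6^2 - 1)) = 1 - 300/210 = -0.428571.
Step 4: Under H0, t = rho * sqrt((n-2)/(1-rho^2)) = -0.9487 ~ t(4).
Step 5: Two-sided p-value from the t-distribution with 4 df = 0.396501.
Step 6: alpha = 0.1. fail to reject H0.

rho = -0.4286, p = 0.396501, fail to reject H0 at alpha = 0.1.


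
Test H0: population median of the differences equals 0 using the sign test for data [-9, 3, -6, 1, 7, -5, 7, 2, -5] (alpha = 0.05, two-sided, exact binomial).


Step 1: Discard zero differences. Original n = 9; n_eff = number of nonzero differences = 9.
Nonzero differences (with sign): -9, +3, -6, +1, +7, -5, +7, +2, -5
Step 2: Count signs: positive = 5, negative = 4.
Step 3: Under H0: P(positive) = 0.5, so the number of positives S ~ Bin(9, 0.5).
Step 4: Two-sided exact p-value = sum of Bin(9,0.5) probabilities at or below the observed probability = 1.000000.
Step 5: alpha = 0.05. fail to reject H0.

n_eff = 9, pos = 5, neg = 4, p = 1.000000, fail to reject H0.


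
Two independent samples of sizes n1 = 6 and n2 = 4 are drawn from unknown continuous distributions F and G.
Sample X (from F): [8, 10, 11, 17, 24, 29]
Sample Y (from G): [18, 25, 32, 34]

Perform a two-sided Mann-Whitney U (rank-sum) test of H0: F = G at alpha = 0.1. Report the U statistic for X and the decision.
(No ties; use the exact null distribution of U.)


Step 1: Combine and sort all 10 observations; assign midranks.
sorted (value, group): (8,X), (10,X), (11,X), (17,X), (18,Y), (24,X), (25,Y), (29,X), (32,Y), (34,Y)
ranks: 8->1, 10->2, 11->3, 17->4, 18->5, 24->6, 25->7, 29->8, 32->9, 34->10
Step 2: Rank sum for X: R1 = 1 + 2 + 3 + 4 + 6 + 8 = 24.
Step 3: U_X = R1 - n1(n1+1)/2 = 24 - 6*7/2 = 24 - 21 = 3.
       U_Y = n1*n2 - U_X = 24 - 3 = 21.
Step 4: No ties, so the exact null distribution of U (based on enumerating the C(10,6) = 210 equally likely rank assignments) gives the two-sided p-value.
Step 5: p-value = 0.066667; compare to alpha = 0.1. reject H0.

U_X = 3, p = 0.066667, reject H0 at alpha = 0.1.


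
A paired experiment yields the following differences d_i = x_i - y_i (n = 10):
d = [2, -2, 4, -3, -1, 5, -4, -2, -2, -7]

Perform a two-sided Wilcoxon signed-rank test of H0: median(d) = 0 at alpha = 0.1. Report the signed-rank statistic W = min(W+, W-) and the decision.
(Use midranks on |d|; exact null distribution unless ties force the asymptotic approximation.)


Step 1: Drop any zero differences (none here) and take |d_i|.
|d| = [2, 2, 4, 3, 1, 5, 4, 2, 2, 7]
Step 2: Midrank |d_i| (ties get averaged ranks).
ranks: |2|->3.5, |2|->3.5, |4|->7.5, |3|->6, |1|->1, |5|->9, |4|->7.5, |2|->3.5, |2|->3.5, |7|->10
Step 3: Attach original signs; sum ranks with positive sign and with negative sign.
W+ = 3.5 + 7.5 + 9 = 20
W- = 3.5 + 6 + 1 + 7.5 + 3.5 + 3.5 + 10 = 35
(Check: W+ + W- = 55 should equal n(n+1)/2 = 55.)
Step 4: Test statistic W = min(W+, W-) = 20.
Step 5: Ties in |d|, so use the tie-corrected normal approximation.
        E[W] = n(n+1)/4 = 10*11/4 = 27.5.
        Tie groups: |d|=2 (t=4), |d|=4 (t=2); sum(t^3 - t) = 66.
        Var[W] = n(n+1)(2n+1)/24 - sum(t^3-t)/48 = 2310/24 - 66/48 = 94.875.
        z = (W - E[W]) / sqrt(Var[W]) = (20 - 27.5) / 9.7404 = -0.7700.
        Two-sided p = 2*Phi(z) = 0.441306.
Step 6: alpha = 0.1. fail to reject H0.

W+ = 20, W- = 35, W = min = 20, p = 0.441306, fail to reject H0.


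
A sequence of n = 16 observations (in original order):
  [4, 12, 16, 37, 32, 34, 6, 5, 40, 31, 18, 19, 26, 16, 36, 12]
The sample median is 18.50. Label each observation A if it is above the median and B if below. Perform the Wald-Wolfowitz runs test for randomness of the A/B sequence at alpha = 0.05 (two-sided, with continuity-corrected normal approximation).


Step 1: Compute median = 18.50; label A = above, B = below.
Labels in order: BBBAAABBAABAABAB  (n_A = 8, n_B = 8)
Step 2: Count runs R = 9.
Step 3: Under H0 (random ordering), E[R] = 2*n_A*n_B/(n_A+n_B) + 1 = 2*8*8/16 + 1 = 9.0000.
        Var[R] = 2*n_A*n_B*(2*n_A*n_B - n_A - n_B) / ((n_A+n_B)^2 * (n_A+n_B-1)) = 14336/3840 = 3.7333.
        SD[R] = 1.9322.
Step 4: R = E[R], so z = 0 with no continuity correction.
Step 5: Two-sided p-value via normal approximation = 2*(1 - Phi(|z|)) = 1.000000.
Step 6: alpha = 0.05. fail to reject H0.

R = 9, z = 0.0000, p = 1.000000, fail to reject H0.


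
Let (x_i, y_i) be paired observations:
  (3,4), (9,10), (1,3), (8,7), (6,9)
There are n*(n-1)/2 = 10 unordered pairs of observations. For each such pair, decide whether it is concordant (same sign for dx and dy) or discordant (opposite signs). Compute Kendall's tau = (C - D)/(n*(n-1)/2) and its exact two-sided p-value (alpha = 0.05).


Step 1: Enumerate the 10 unordered pairs (i,j) with i<j and classify each by sign(x_j-x_i) * sign(y_j-y_i).
  (1,2):dx=+6,dy=+6->C; (1,3):dx=-2,dy=-1->C; (1,4):dx=+5,dy=+3->C; (1,5):dx=+3,dy=+5->C
  (2,3):dx=-8,dy=-7->C; (2,4):dx=-1,dy=-3->C; (2,5):dx=-3,dy=-1->C; (3,4):dx=+7,dy=+4->C
  (3,5):dx=+5,dy=+6->C; (4,5):dx=-2,dy=+2->D
Step 2: C = 9, D = 1, total pairs = 10.
Step 3: tau = (C - D)/(n(n-1)/2) = (9 - 1)/10 = 0.800000.
Step 4: Exact two-sided p-value (enumerate n! = 120 permutations of y under H0): p = 0.083333.
Step 5: alpha = 0.05. fail to reject H0.

tau_b = 0.8000 (C=9, D=1), p = 0.083333, fail to reject H0.


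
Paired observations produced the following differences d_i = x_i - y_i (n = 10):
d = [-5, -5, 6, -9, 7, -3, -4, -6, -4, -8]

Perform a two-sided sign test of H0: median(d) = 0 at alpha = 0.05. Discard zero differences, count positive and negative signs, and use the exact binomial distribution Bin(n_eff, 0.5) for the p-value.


Step 1: Discard zero differences. Original n = 10; n_eff = number of nonzero differences = 10.
Nonzero differences (with sign): -5, -5, +6, -9, +7, -3, -4, -6, -4, -8
Step 2: Count signs: positive = 2, negative = 8.
Step 3: Under H0: P(positive) = 0.5, so the number of positives S ~ Bin(10, 0.5).
Step 4: Two-sided exact p-value = sum of Bin(10,0.5) probabilities at or below the observed probability = 0.109375.
Step 5: alpha = 0.05. fail to reject H0.

n_eff = 10, pos = 2, neg = 8, p = 0.109375, fail to reject H0.
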